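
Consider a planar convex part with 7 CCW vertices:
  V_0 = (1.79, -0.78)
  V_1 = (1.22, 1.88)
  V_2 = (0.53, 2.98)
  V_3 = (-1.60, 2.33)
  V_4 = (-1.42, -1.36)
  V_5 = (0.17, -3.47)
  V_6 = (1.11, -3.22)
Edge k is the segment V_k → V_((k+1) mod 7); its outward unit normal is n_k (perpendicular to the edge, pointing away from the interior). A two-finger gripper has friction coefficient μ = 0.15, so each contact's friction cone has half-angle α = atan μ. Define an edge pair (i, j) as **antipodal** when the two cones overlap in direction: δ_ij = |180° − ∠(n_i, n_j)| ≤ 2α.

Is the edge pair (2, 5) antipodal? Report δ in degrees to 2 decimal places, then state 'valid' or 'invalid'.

α = atan 0.15 = 8.53°;  2α = 17.06°
edge 2: e_2 = (-2.13, -0.65);  n_2 = (-0.2919, +0.9565)
edge 5: e_5 = (+0.94, +0.25);  n_5 = (+0.2570, -0.9664)
∠(n_2, n_5) = 177.92°
δ = |180° − 177.92°| = 2.08°
2.08° ≤ 2α = 17.06°  →  valid

δ = 2.08°, valid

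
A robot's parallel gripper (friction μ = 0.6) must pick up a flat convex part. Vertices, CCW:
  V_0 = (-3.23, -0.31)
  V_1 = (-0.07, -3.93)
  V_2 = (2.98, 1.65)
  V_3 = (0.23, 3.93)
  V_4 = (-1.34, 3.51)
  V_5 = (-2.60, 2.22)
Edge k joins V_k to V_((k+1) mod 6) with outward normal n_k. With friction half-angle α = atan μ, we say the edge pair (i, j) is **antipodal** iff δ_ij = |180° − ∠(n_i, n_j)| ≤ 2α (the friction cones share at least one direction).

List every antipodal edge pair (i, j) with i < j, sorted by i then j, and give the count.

count = 4; pairs: (0,2), (1,3), (1,4), (1,5)

α = atan 0.6 = 30.96°;  2α = 61.93°
n_0 = (-0.7533, -0.6576)
n_1 = (+0.8775, -0.4796)
n_2 = (+0.6383, +0.7698)
n_3 = (-0.2584, +0.9660)
n_4 = (-0.7154, +0.6987)
n_5 = (-0.9704, +0.2416)
  (0,1): δ = 69.78°  ·
  (0,2): δ = 9.22°  ✓
  (0,3): δ = 63.86°  ·
  (0,4): δ = 94.56°  ·
  (0,5): δ = 124.90°  ·
  (1,2): δ = 101.00°  ·
  (1,3): δ = 46.36°  ✓
  (1,4): δ = 15.67°  ✓
  (1,5): δ = 14.68°  ✓
  (2,3): δ = 125.36°  ·
  (2,4): δ = 94.66°  ·
  (2,5): δ = 64.32°  ·
  (3,4): δ = 149.30°  ·
  (3,5): δ = 118.96°  ·
  (4,5): δ = 149.66°  ·
antipodal pairs: 4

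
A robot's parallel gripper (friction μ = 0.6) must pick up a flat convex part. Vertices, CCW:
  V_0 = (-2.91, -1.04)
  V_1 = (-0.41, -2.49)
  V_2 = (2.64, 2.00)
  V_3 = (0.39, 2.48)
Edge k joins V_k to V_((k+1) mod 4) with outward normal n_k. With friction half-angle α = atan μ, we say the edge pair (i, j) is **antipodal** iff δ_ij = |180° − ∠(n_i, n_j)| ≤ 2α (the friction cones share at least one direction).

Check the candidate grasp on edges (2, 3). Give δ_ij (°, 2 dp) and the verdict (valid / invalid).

α = atan 0.6 = 30.96°;  2α = 61.93°
edge 2: e_2 = (-2.25, +0.48);  n_2 = (+0.2086, +0.9780)
edge 3: e_3 = (-3.30, -3.52);  n_3 = (-0.7295, +0.6839)
∠(n_2, n_3) = 58.89°
δ = |180° − 58.89°| = 121.11°
121.11° > 2α = 61.93°  →  invalid

δ = 121.11°, invalid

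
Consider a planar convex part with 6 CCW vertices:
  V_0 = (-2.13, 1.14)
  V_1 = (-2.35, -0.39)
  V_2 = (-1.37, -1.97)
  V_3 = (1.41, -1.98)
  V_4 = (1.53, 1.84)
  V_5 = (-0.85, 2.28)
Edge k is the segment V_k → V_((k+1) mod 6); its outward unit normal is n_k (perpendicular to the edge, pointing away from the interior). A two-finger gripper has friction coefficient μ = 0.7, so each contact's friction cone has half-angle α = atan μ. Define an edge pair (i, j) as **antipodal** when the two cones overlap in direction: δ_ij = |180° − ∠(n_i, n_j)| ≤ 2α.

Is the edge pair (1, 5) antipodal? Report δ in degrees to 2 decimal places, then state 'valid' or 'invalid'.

δ = 99.88°, invalid

α = atan 0.7 = 34.99°;  2α = 69.98°
edge 1: e_1 = (+0.98, -1.58);  n_1 = (-0.8498, -0.5271)
edge 5: e_5 = (-1.28, -1.14);  n_5 = (-0.6651, +0.7468)
∠(n_1, n_5) = 80.12°
δ = |180° − 80.12°| = 99.88°
99.88° > 2α = 69.98°  →  invalid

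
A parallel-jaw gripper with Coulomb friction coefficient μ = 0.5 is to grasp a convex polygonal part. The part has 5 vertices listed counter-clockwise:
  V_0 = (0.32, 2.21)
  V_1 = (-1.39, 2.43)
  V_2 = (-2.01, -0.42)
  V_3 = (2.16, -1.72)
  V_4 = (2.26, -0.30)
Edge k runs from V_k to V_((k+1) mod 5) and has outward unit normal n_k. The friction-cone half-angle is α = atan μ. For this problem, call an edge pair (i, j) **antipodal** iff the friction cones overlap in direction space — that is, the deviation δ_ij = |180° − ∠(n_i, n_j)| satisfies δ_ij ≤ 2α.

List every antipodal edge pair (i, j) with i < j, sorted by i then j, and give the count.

α = atan 0.5 = 26.57°;  2α = 53.13°
n_0 = (+0.1276, +0.9918)
n_1 = (-0.9771, +0.2126)
n_2 = (-0.2976, -0.9547)
n_3 = (+0.9975, -0.0702)
n_4 = (+0.7912, +0.6115)
  (0,1): δ = 94.94°  ·
  (0,2): δ = 9.98°  ✓
  (0,3): δ = 93.30°  ·
  (0,4): δ = 135.03°  ·
  (1,2): δ = 95.04°  ·
  (1,3): δ = 8.24°  ✓
  (1,4): δ = 49.97°  ✓
  (2,3): δ = 76.71°  ·
  (2,4): δ = 34.98°  ✓
  (3,4): δ = 138.27°  ·
antipodal pairs: 4

count = 4; pairs: (0,2), (1,3), (1,4), (2,4)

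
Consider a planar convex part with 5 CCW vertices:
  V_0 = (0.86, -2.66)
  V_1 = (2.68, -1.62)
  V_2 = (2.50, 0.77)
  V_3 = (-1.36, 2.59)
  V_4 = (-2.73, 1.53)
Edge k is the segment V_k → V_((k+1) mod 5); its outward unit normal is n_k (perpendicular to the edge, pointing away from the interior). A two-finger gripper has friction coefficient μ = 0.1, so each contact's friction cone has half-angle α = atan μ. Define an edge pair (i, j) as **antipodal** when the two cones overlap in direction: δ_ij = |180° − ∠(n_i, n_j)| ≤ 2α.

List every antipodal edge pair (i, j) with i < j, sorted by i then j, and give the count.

count = 1; pairs: (0,3)

α = atan 0.1 = 5.71°;  2α = 11.42°
n_0 = (+0.4961, -0.8682)
n_1 = (+0.9972, +0.0751)
n_2 = (+0.4265, +0.9045)
n_3 = (-0.6119, +0.7909)
n_4 = (-0.7594, -0.6506)
  (0,1): δ = 115.44°  ·
  (0,2): δ = 54.99°  ·
  (0,3): δ = 7.99°  ✓
  (0,4): δ = 100.85°  ·
  (1,2): δ = 119.55°  ·
  (1,3): δ = 56.58°  ·
  (1,4): δ = 36.28°  ·
  (2,3): δ = 117.03°  ·
  (2,4): δ = 24.17°  ·
  (3,4): δ = 87.14°  ·
antipodal pairs: 1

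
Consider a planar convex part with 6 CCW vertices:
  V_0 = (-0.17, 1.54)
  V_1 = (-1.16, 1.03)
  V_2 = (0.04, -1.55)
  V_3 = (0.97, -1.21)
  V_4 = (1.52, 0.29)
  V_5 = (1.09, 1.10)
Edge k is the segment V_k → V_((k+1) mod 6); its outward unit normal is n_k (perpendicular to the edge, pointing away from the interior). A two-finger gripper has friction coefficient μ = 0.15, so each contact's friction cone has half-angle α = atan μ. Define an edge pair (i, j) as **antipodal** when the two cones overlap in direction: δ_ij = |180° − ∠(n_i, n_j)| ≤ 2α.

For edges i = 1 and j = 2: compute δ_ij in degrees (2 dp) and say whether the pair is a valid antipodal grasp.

δ = 94.86°, invalid

α = atan 0.15 = 8.53°;  2α = 17.06°
edge 1: e_1 = (+1.20, -2.58);  n_1 = (-0.9067, -0.4217)
edge 2: e_2 = (+0.93, +0.34);  n_2 = (+0.3434, -0.9392)
∠(n_1, n_2) = 85.14°
δ = |180° − 85.14°| = 94.86°
94.86° > 2α = 17.06°  →  invalid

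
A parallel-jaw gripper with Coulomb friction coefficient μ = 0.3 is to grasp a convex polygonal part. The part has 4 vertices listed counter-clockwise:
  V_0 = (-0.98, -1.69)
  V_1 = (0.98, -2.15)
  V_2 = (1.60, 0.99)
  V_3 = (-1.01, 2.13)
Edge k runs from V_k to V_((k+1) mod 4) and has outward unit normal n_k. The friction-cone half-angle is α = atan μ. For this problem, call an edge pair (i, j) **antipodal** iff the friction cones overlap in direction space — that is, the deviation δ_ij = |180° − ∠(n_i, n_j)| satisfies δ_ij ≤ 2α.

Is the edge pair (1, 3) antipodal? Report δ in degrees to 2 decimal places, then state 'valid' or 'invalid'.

α = atan 0.3 = 16.70°;  2α = 33.40°
edge 1: e_1 = (+0.62, +3.14);  n_1 = (+0.9811, -0.1937)
edge 3: e_3 = (+0.03, -3.82);  n_3 = (-1.0000, -0.0079)
∠(n_1, n_3) = 168.38°
δ = |180° − 168.38°| = 11.62°
11.62° ≤ 2α = 33.40°  →  valid

δ = 11.62°, valid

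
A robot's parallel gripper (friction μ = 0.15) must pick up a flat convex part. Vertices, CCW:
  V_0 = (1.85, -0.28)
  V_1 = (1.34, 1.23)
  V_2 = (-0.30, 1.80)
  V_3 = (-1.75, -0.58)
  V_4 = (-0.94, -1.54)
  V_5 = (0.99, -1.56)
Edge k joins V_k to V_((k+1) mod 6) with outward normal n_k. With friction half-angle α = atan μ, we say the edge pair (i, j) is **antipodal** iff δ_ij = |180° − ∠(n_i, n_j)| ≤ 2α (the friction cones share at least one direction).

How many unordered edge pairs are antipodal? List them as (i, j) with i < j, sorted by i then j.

count = 1; pairs: (2,5)

α = atan 0.15 = 8.53°;  2α = 17.06°
n_0 = (+0.9474, +0.3200)
n_1 = (+0.3283, +0.9446)
n_2 = (-0.8540, +0.5203)
n_3 = (-0.7643, -0.6449)
n_4 = (-0.0104, -0.9999)
n_5 = (+0.8300, -0.5577)
  (0,1): δ = 127.83°  ·
  (0,2): δ = 50.01°  ·
  (0,3): δ = 21.49°  ·
  (0,4): δ = 70.74°  ·
  (0,5): δ = 127.44°  ·
  (1,2): δ = 102.19°  ·
  (1,3): δ = 30.68°  ·
  (1,4): δ = 18.57°  ·
  (1,5): δ = 75.27°  ·
  (2,3): δ = 108.49°  ·
  (2,4): δ = 59.24°  ·
  (2,5): δ = 2.54°  ✓
  (3,4): δ = 130.75°  ·
  (3,5): δ = 74.05°  ·
  (4,5): δ = 123.30°  ·
antipodal pairs: 1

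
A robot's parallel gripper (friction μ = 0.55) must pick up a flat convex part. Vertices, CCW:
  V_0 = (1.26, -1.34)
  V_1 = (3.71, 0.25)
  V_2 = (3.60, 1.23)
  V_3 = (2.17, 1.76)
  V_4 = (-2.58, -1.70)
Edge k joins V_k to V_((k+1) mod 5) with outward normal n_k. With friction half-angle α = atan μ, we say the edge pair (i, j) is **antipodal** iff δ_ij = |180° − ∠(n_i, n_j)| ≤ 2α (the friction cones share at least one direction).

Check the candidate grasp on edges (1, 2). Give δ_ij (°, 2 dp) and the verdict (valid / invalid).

δ = 116.74°, invalid

α = atan 0.55 = 28.81°;  2α = 57.62°
edge 1: e_1 = (-0.11, +0.98);  n_1 = (+0.9938, +0.1115)
edge 2: e_2 = (-1.43, +0.53);  n_2 = (+0.3475, +0.9377)
∠(n_1, n_2) = 63.26°
δ = |180° − 63.26°| = 116.74°
116.74° > 2α = 57.62°  →  invalid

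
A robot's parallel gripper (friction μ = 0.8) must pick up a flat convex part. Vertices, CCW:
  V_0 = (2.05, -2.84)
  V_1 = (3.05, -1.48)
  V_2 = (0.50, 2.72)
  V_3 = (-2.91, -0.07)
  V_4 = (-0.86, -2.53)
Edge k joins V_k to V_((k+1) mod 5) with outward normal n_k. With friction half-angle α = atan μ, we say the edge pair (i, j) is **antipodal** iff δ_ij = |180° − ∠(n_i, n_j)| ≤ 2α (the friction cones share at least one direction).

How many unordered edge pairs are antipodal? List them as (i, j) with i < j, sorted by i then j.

count = 5; pairs: (0,2), (0,3), (1,3), (1,4), (2,4)

α = atan 0.8 = 38.66°;  2α = 77.32°
n_0 = (+0.8057, -0.5924)
n_1 = (+0.8548, +0.5190)
n_2 = (-0.6332, +0.7740)
n_3 = (-0.7682, -0.6402)
n_4 = (-0.1059, -0.9944)
  (0,1): δ = 112.41°  ·
  (0,2): δ = 14.38°  ✓
  (0,3): δ = 76.13°  ✓
  (0,4): δ = 120.25°  ·
  (1,2): δ = 81.97°  ·
  (1,3): δ = 8.54°  ✓
  (1,4): δ = 52.66°  ✓
  (2,3): δ = 89.48°  ·
  (2,4): δ = 45.37°  ✓
  (3,4): δ = 135.89°  ·
antipodal pairs: 5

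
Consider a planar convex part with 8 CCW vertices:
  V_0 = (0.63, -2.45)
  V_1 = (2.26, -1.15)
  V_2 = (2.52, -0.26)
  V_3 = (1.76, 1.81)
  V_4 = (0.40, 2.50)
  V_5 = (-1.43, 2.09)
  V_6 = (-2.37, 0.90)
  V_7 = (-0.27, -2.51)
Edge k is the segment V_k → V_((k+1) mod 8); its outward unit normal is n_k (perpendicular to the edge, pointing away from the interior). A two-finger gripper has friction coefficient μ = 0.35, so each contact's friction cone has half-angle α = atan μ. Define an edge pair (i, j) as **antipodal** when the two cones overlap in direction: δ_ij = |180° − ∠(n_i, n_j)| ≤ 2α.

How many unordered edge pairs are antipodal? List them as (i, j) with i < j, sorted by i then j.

count = 7; pairs: (0,4), (0,5), (1,5), (2,6), (3,6), (3,7), (4,7)

α = atan 0.35 = 19.29°;  2α = 38.58°
n_0 = (+0.6235, -0.7818)
n_1 = (+0.9599, -0.2804)
n_2 = (+0.9387, +0.3447)
n_3 = (+0.4525, +0.8918)
n_4 = (-0.2186, +0.9758)
n_5 = (-0.7847, +0.6199)
n_6 = (-0.8515, -0.5244)
n_7 = (+0.0665, -0.9978)
  (0,1): δ = 144.86°  ·
  (0,2): δ = 108.41°  ·
  (0,3): δ = 65.48°  ·
  (0,4): δ = 25.95°  ✓
  (0,5): δ = 13.12°  ✓
  (0,6): δ = 83.05°  ·
  (0,7): δ = 145.24°  ·
  (1,2): δ = 143.55°  ·
  (1,3): δ = 100.62°  ·
  (1,4): δ = 61.09°  ·
  (1,5): δ = 22.02°  ✓
  (1,6): δ = 47.91°  ·
  (1,7): δ = 110.10°  ·
  (2,3): δ = 137.06°  ·
  (2,4): δ = 97.53°  ·
  (2,5): δ = 58.47°  ·
  (2,6): δ = 11.47°  ✓
  (2,7): δ = 73.65°  ·
  (3,4): δ = 140.47°  ·
  (3,5): δ = 101.40°  ·
  (3,6): δ = 31.47°  ✓
  (3,7): δ = 30.72°  ✓
  (4,5): δ = 140.93°  ·
  (4,6): δ = 71.00°  ·
  (4,7): δ = 8.81°  ✓
  (5,6): δ = 110.07°  ·
  (5,7): δ = 47.88°  ·
  (6,7): δ = 117.81°  ·
antipodal pairs: 7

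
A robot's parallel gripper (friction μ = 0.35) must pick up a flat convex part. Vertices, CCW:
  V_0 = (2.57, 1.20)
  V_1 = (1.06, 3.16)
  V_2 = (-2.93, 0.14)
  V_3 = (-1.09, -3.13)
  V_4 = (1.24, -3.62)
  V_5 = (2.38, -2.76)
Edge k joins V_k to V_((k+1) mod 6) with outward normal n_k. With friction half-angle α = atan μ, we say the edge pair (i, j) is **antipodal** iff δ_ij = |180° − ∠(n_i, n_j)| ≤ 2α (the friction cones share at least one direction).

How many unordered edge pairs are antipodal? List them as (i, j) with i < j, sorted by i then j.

count = 3; pairs: (0,2), (1,4), (2,5)

α = atan 0.35 = 19.29°;  2α = 38.58°
n_0 = (+0.7922, +0.6103)
n_1 = (-0.6035, +0.7974)
n_2 = (-0.8715, -0.4904)
n_3 = (-0.2058, -0.9786)
n_4 = (+0.6022, -0.7983)
n_5 = (+0.9989, -0.0479)
  (0,1): δ = 90.49°  ·
  (0,2): δ = 8.24°  ✓
  (0,3): δ = 40.51°  ·
  (0,4): δ = 89.42°  ·
  (0,5): δ = 139.64°  ·
  (1,2): δ = 97.76°  ·
  (1,3): δ = 49.00°  ·
  (1,4): δ = 0.09°  ✓
  (1,5): δ = 50.13°  ·
  (2,3): δ = 131.24°  ·
  (2,4): δ = 82.34°  ·
  (2,5): δ = 32.11°  ✓
  (3,4): δ = 131.09°  ·
  (3,5): δ = 80.87°  ·
  (4,5): δ = 129.78°  ·
antipodal pairs: 3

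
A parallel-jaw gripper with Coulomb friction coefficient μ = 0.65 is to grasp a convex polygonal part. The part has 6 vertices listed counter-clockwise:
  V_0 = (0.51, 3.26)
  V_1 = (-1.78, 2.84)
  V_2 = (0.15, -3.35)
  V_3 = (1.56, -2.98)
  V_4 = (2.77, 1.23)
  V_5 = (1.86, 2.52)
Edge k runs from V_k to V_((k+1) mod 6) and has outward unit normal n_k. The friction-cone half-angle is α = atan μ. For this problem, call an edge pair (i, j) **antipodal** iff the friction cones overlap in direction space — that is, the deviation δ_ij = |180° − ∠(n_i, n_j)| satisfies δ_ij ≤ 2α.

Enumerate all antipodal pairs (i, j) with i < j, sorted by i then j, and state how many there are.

count = 6; pairs: (0,2), (0,3), (1,3), (1,4), (1,5), (2,5)

α = atan 0.65 = 33.02°;  2α = 66.05°
n_0 = (-0.1804, +0.9836)
n_1 = (-0.9547, -0.2977)
n_2 = (+0.2538, -0.9673)
n_3 = (+0.9611, -0.2762)
n_4 = (+0.8171, +0.5764)
n_5 = (+0.4807, +0.8769)
  (0,1): δ = 83.08°  ·
  (0,2): δ = 4.31°  ✓
  (0,3): δ = 63.57°  ✓
  (0,4): δ = 114.81°  ·
  (0,5): δ = 140.88°  ·
  (1,2): δ = 92.61°  ·
  (1,3): δ = 33.35°  ✓
  (1,4): δ = 17.88°  ✓
  (1,5): δ = 43.95°  ✓
  (2,3): δ = 120.74°  ·
  (2,4): δ = 69.50°  ·
  (2,5): δ = 43.43°  ✓
  (3,4): δ = 128.76°  ·
  (3,5): δ = 102.69°  ·
  (4,5): δ = 153.93°  ·
antipodal pairs: 6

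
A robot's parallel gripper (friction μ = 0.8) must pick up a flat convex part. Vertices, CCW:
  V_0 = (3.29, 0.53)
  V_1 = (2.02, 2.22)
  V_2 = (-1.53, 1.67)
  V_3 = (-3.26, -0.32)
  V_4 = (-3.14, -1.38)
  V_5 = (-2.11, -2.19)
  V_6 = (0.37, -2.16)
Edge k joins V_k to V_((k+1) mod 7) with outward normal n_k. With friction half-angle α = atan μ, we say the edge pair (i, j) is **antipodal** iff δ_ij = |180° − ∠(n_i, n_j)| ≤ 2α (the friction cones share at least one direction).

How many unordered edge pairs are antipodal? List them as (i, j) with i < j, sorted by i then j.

α = atan 0.8 = 38.66°;  2α = 77.32°
n_0 = (+0.7994, +0.6008)
n_1 = (-0.1531, +0.9882)
n_2 = (-0.7547, +0.6561)
n_3 = (-0.9937, -0.1125)
n_4 = (-0.6182, -0.7861)
n_5 = (+0.0121, -0.9999)
n_6 = (+0.6775, -0.7355)
  (0,1): δ = 118.12°  ·
  (0,2): δ = 77.93°  ·
  (0,3): δ = 30.47°  ✓
  (0,4): δ = 14.89°  ✓
  (0,5): δ = 53.77°  ✓
  (0,6): δ = 95.73°  ·
  (1,2): δ = 139.81°  ·
  (1,3): δ = 92.35°  ·
  (1,4): δ = 46.99°  ✓
  (1,5): δ = 8.11°  ✓
  (1,6): δ = 33.85°  ✓
  (2,3): δ = 132.54°  ·
  (2,4): δ = 87.18°  ·
  (2,5): δ = 48.30°  ✓
  (2,6): δ = 6.35°  ✓
  (3,4): δ = 134.64°  ·
  (3,5): δ = 95.77°  ·
  (3,6): δ = 53.81°  ✓
  (4,5): δ = 141.13°  ·
  (4,6): δ = 99.17°  ·
  (5,6): δ = 138.04°  ·
antipodal pairs: 9

count = 9; pairs: (0,3), (0,4), (0,5), (1,4), (1,5), (1,6), (2,5), (2,6), (3,6)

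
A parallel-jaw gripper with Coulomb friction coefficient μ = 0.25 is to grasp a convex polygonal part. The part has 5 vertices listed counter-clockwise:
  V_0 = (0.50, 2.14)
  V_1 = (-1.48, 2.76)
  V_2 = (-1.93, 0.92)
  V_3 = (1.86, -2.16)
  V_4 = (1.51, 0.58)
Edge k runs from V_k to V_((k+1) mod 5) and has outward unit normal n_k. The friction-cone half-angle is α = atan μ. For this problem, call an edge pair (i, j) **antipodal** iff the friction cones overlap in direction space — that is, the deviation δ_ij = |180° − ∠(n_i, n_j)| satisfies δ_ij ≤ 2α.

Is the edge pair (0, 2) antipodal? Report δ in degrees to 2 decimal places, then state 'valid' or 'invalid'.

α = atan 0.25 = 14.04°;  2α = 28.07°
edge 0: e_0 = (-1.98, +0.62);  n_0 = (+0.2988, +0.9543)
edge 2: e_2 = (+3.79, -3.08);  n_2 = (-0.6307, -0.7761)
∠(n_0, n_2) = 158.29°
δ = |180° − 158.29°| = 21.71°
21.71° ≤ 2α = 28.07°  →  valid

δ = 21.71°, valid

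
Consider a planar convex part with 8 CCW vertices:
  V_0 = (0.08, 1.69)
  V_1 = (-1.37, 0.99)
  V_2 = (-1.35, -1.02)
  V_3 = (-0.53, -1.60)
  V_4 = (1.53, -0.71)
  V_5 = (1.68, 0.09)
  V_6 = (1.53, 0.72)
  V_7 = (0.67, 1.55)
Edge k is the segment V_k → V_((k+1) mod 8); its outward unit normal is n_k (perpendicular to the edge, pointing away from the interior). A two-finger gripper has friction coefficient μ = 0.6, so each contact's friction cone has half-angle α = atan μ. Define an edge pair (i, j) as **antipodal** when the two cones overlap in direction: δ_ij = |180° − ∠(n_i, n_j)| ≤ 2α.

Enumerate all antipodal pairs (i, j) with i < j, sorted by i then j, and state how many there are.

count = 10; pairs: (0,2), (0,3), (0,4), (1,4), (1,5), (1,6), (2,5), (2,6), (2,7), (3,7)

α = atan 0.6 = 30.96°;  2α = 61.93°
n_0 = (-0.4347, +0.9006)
n_1 = (-1.0000, -0.0099)
n_2 = (-0.5775, -0.8164)
n_3 = (+0.3966, -0.9180)
n_4 = (+0.9829, -0.1843)
n_5 = (+0.9728, +0.2316)
n_6 = (+0.6944, +0.7195)
n_7 = (+0.2309, +0.9730)
  (0,1): δ = 115.20°  ·
  (0,2): δ = 61.04°  ✓
  (0,3): δ = 2.40°  ✓
  (0,4): δ = 53.61°  ✓
  (0,5): δ = 77.62°  ·
  (0,6): δ = 110.25°  ·
  (0,7): δ = 140.88°  ·
  (1,2): δ = 125.84°  ·
  (1,3): δ = 67.20°  ·
  (1,4): δ = 11.19°  ✓
  (1,5): δ = 12.82°  ✓
  (1,6): δ = 45.45°  ✓
  (1,7): δ = 76.08°  ·
  (2,3): δ = 121.36°  ·
  (2,4): δ = 65.35°  ·
  (2,5): δ = 41.34°  ✓
  (2,6): δ = 8.71°  ✓
  (2,7): δ = 21.92°  ✓
  (3,4): δ = 123.99°  ·
  (3,5): δ = 99.97°  ·
  (3,6): δ = 67.35°  ·
  (3,7): δ = 36.71°  ✓
  (4,5): δ = 155.99°  ·
  (4,6): δ = 123.36°  ·
  (4,7): δ = 92.73°  ·
  (5,6): δ = 147.38°  ·
  (5,7): δ = 116.74°  ·
  (6,7): δ = 149.37°  ·
antipodal pairs: 10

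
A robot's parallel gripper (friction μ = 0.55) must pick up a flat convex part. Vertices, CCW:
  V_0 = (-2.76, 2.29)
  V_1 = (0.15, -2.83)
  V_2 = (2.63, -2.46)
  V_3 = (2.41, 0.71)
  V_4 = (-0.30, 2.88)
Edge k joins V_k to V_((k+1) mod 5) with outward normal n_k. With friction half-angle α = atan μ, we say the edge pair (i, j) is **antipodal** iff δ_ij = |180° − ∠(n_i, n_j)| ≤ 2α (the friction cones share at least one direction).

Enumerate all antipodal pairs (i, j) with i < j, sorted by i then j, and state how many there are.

α = atan 0.55 = 28.81°;  2α = 57.62°
n_0 = (-0.8694, -0.4941)
n_1 = (+0.1476, -0.9891)
n_2 = (+0.9976, +0.0692)
n_3 = (+0.6250, +0.7806)
n_4 = (-0.2332, +0.9724)
  (0,1): δ = 111.13°  ·
  (0,2): δ = 25.64°  ✓
  (0,3): δ = 21.70°  ✓
  (0,4): δ = 73.87°  ·
  (1,2): δ = 94.52°  ·
  (1,3): δ = 47.17°  ✓
  (1,4): δ = 5.00°  ✓
  (2,3): δ = 132.66°  ·
  (2,4): δ = 80.48°  ·
  (3,4): δ = 127.83°  ·
antipodal pairs: 4

count = 4; pairs: (0,2), (0,3), (1,3), (1,4)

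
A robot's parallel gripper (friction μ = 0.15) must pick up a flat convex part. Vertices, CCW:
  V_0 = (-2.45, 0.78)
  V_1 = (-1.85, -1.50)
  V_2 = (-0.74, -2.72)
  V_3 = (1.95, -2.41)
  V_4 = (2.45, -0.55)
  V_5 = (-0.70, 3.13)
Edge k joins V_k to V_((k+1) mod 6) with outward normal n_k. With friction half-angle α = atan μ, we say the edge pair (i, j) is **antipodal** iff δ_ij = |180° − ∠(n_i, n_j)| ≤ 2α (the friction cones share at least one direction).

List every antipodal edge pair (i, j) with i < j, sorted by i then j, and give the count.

count = 1; pairs: (1,4)

α = atan 0.15 = 8.53°;  2α = 17.06°
n_0 = (-0.9671, -0.2545)
n_1 = (-0.7397, -0.6730)
n_2 = (+0.1145, -0.9934)
n_3 = (+0.9657, -0.2596)
n_4 = (+0.7597, +0.6503)
n_5 = (-0.8020, +0.5973)
  (0,1): δ = 152.45°  ·
  (0,2): δ = 98.17°  ·
  (0,3): δ = 29.79°  ·
  (0,4): δ = 25.82°  ·
  (0,5): δ = 128.58°  ·
  (1,2): δ = 125.72°  ·
  (1,3): δ = 57.34°  ·
  (1,4): δ = 1.73°  ✓
  (1,5): δ = 101.03°  ·
  (2,3): δ = 111.62°  ·
  (2,4): δ = 56.01°  ·
  (2,5): δ = 46.75°  ·
  (3,4): δ = 124.39°  ·
  (3,5): δ = 21.63°  ·
  (4,5): δ = 77.24°  ·
antipodal pairs: 1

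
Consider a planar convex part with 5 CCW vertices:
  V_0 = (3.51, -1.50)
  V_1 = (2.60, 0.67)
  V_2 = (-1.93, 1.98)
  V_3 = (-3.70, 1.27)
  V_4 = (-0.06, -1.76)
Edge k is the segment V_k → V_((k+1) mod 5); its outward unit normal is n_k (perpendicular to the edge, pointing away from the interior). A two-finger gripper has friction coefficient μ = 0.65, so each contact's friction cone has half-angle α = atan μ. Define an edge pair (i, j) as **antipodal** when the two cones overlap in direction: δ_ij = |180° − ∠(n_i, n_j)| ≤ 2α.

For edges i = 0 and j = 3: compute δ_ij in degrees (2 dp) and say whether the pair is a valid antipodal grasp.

α = atan 0.65 = 33.02°;  2α = 66.05°
edge 0: e_0 = (-0.91, +2.17);  n_0 = (+0.9222, +0.3867)
edge 3: e_3 = (+3.64, -3.03);  n_3 = (-0.6398, -0.7686)
∠(n_0, n_3) = 152.53°
δ = |180° − 152.53°| = 27.47°
27.47° ≤ 2α = 66.05°  →  valid

δ = 27.47°, valid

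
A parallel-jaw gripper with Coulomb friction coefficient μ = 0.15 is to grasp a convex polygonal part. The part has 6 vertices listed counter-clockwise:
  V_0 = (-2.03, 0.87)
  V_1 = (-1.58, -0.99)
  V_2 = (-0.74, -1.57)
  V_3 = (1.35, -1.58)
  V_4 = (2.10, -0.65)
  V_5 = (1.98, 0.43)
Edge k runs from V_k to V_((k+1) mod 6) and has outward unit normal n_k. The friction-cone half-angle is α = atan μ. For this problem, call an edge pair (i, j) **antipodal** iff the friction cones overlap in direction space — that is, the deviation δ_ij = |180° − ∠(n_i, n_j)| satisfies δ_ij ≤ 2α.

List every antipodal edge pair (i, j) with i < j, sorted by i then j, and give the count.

α = atan 0.15 = 8.53°;  2α = 17.06°
n_0 = (-0.9720, -0.2352)
n_1 = (-0.5682, -0.8229)
n_2 = (-0.0048, -1.0000)
n_3 = (+0.7784, -0.6278)
n_4 = (+0.9939, +0.1104)
n_5 = (+0.1091, +0.9940)
  (0,1): δ = 138.22°  ·
  (0,2): δ = 103.87°  ·
  (0,3): δ = 52.49°  ·
  (0,4): δ = 7.26°  ✓
  (0,5): δ = 70.14°  ·
  (1,2): δ = 145.65°  ·
  (1,3): δ = 94.26°  ·
  (1,4): δ = 49.04°  ·
  (1,5): δ = 28.36°  ·
  (2,3): δ = 128.61°  ·
  (2,4): δ = 83.39°  ·
  (2,5): δ = 5.99°  ✓
  (3,4): δ = 134.78°  ·
  (3,5): δ = 57.38°  ·
  (4,5): δ = 102.60°  ·
antipodal pairs: 2

count = 2; pairs: (0,4), (2,5)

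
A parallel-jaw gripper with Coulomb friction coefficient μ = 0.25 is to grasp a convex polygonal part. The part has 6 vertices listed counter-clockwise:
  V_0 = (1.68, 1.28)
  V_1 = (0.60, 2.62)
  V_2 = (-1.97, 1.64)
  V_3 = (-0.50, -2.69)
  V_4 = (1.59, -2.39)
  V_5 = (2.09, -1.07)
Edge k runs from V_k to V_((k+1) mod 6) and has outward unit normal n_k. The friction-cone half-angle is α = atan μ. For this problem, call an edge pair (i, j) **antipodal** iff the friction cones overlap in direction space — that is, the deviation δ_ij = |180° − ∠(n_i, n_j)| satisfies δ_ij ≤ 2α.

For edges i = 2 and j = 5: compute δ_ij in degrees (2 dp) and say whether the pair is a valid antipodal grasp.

δ = 8.86°, valid

α = atan 0.25 = 14.04°;  2α = 28.07°
edge 2: e_2 = (+1.47, -4.33);  n_2 = (-0.9469, -0.3215)
edge 5: e_5 = (-0.41, +2.35);  n_5 = (+0.9851, +0.1719)
∠(n_2, n_5) = 171.14°
δ = |180° − 171.14°| = 8.86°
8.86° ≤ 2α = 28.07°  →  valid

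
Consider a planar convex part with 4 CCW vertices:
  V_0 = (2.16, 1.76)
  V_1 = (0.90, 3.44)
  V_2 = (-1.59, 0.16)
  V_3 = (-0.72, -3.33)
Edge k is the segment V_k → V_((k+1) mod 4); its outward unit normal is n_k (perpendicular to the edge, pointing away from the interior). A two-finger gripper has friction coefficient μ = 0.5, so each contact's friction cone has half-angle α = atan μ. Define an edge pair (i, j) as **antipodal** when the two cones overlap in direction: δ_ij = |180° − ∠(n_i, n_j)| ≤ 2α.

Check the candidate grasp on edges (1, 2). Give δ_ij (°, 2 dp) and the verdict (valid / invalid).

δ = 128.80°, invalid

α = atan 0.5 = 26.57°;  2α = 53.13°
edge 1: e_1 = (-2.49, -3.28);  n_1 = (-0.7965, +0.6047)
edge 2: e_2 = (+0.87, -3.49);  n_2 = (-0.9703, -0.2419)
∠(n_1, n_2) = 51.20°
δ = |180° − 51.20°| = 128.80°
128.80° > 2α = 53.13°  →  invalid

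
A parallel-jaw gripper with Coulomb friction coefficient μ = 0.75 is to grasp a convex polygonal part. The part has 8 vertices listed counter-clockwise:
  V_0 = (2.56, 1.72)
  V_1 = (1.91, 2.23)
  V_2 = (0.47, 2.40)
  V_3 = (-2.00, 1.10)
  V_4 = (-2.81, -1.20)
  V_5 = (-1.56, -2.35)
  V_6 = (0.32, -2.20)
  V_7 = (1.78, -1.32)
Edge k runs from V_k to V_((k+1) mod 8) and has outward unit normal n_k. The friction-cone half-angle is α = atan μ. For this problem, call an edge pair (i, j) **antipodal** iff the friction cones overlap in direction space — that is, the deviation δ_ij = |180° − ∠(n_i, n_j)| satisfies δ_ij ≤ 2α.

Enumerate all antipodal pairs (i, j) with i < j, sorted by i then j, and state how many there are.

count = 15; pairs: (0,3), (0,4), (0,5), (0,6), (1,4), (1,5), (1,6), (2,4), (2,5), (2,6), (2,7), (3,5), (3,6), (3,7), (4,7)

α = atan 0.75 = 36.87°;  2α = 73.74°
n_0 = (+0.6173, +0.7867)
n_1 = (+0.1172, +0.9931)
n_2 = (-0.4657, +0.8849)
n_3 = (-0.9432, +0.3322)
n_4 = (-0.6771, -0.7359)
n_5 = (+0.0795, -0.9968)
n_6 = (+0.5162, -0.8565)
n_7 = (+0.9686, -0.2485)
  (0,1): δ = 148.61°  ·
  (0,2): δ = 114.12°  ·
  (0,3): δ = 71.28°  ✓
  (0,4): δ = 4.50°  ✓
  (0,5): δ = 42.68°  ✓
  (0,6): δ = 69.20°  ✓
  (0,7): δ = 113.73°  ·
  (1,2): δ = 145.51°  ·
  (1,3): δ = 102.67°  ·
  (1,4): δ = 35.88°  ✓
  (1,5): δ = 11.29°  ✓
  (1,6): δ = 37.81°  ✓
  (1,7): δ = 82.34°  ·
  (2,3): δ = 137.16°  ·
  (2,4): δ = 70.37°  ✓
  (2,5): δ = 23.20°  ✓
  (2,6): δ = 3.32°  ✓
  (2,7): δ = 47.85°  ✓
  (3,4): δ = 113.21°  ·
  (3,5): δ = 66.04°  ✓
  (3,6): δ = 39.52°  ✓
  (3,7): δ = 5.01°  ✓
  (4,5): δ = 132.82°  ·
  (4,6): δ = 106.31°  ·
  (4,7): δ = 61.78°  ✓
  (5,6): δ = 153.48°  ·
  (5,7): δ = 108.95°  ·
  (6,7): δ = 135.47°  ·
antipodal pairs: 15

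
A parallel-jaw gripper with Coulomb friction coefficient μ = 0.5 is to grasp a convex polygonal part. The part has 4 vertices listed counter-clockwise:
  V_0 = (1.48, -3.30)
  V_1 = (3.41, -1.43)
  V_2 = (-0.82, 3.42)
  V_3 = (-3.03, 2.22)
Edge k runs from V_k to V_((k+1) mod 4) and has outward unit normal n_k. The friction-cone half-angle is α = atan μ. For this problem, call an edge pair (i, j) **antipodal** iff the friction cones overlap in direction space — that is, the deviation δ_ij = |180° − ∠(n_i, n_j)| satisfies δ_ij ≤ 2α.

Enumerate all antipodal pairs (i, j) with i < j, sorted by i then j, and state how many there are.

α = atan 0.5 = 26.57°;  2α = 53.13°
n_0 = (+0.6959, -0.7182)
n_1 = (+0.7536, +0.6573)
n_2 = (-0.4772, +0.8788)
n_3 = (-0.7744, -0.6327)
  (0,1): δ = 93.00°  ·
  (0,2): δ = 15.59°  ✓
  (0,3): δ = 85.15°  ·
  (1,2): δ = 102.59°  ·
  (1,3): δ = 1.84°  ✓
  (2,3): δ = 79.25°  ·
antipodal pairs: 2

count = 2; pairs: (0,2), (1,3)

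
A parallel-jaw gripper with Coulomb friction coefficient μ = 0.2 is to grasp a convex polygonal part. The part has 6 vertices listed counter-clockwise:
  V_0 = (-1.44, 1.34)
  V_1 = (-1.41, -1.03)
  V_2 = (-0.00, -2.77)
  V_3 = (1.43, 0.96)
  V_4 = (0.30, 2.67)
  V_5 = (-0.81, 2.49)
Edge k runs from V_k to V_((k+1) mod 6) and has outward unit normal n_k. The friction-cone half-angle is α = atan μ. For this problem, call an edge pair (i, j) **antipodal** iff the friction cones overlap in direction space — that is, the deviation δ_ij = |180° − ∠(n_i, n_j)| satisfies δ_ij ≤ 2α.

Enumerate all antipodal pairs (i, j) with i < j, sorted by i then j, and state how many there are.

α = atan 0.2 = 11.31°;  2α = 22.62°
n_0 = (-0.9999, -0.0127)
n_1 = (-0.7769, -0.6296)
n_2 = (+0.9337, -0.3580)
n_3 = (+0.8343, +0.5513)
n_4 = (-0.1601, +0.9871)
n_5 = (-0.8770, +0.4805)
  (0,1): δ = 141.71°  ·
  (0,2): δ = 21.70°  ✓
  (0,3): δ = 32.73°  ·
  (0,4): δ = 98.49°  ·
  (0,5): δ = 150.56°  ·
  (1,2): δ = 60.00°  ·
  (1,3): δ = 5.56°  ✓
  (1,4): δ = 60.19°  ·
  (1,5): δ = 112.27°  ·
  (2,3): δ = 125.57°  ·
  (2,4): δ = 59.81°  ·
  (2,5): δ = 7.74°  ✓
  (3,4): δ = 114.25°  ·
  (3,5): δ = 62.17°  ·
  (4,5): δ = 127.93°  ·
antipodal pairs: 3

count = 3; pairs: (0,2), (1,3), (2,5)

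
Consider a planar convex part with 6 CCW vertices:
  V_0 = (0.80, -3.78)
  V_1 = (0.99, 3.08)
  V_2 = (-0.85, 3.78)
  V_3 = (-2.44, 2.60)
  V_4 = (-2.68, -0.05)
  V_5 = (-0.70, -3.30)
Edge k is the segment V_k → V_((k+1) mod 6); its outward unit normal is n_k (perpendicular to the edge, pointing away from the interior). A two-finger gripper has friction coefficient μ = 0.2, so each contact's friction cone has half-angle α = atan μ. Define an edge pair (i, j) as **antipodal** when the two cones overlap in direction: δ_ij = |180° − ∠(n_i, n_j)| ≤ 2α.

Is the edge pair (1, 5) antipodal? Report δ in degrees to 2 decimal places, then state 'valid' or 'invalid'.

α = atan 0.2 = 11.31°;  2α = 22.62°
edge 1: e_1 = (-1.84, +0.70);  n_1 = (+0.3556, +0.9346)
edge 5: e_5 = (+1.50, -0.48);  n_5 = (-0.3048, -0.9524)
∠(n_1, n_5) = 176.92°
δ = |180° − 176.92°| = 3.08°
3.08° ≤ 2α = 22.62°  →  valid

δ = 3.08°, valid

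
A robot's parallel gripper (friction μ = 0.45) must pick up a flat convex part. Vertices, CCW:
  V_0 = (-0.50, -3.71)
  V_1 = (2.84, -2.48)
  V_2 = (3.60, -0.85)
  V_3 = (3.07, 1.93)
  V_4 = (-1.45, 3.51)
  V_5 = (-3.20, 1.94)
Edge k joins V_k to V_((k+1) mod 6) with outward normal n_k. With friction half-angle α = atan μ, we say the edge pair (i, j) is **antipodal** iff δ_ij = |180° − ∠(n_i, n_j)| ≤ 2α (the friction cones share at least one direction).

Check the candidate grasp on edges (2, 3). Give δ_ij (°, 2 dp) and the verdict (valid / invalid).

δ = 120.06°, invalid

α = atan 0.45 = 24.23°;  2α = 48.46°
edge 2: e_2 = (-0.53, +2.78);  n_2 = (+0.9823, +0.1873)
edge 3: e_3 = (-4.52, +1.58);  n_3 = (+0.3300, +0.9440)
∠(n_2, n_3) = 59.94°
δ = |180° − 59.94°| = 120.06°
120.06° > 2α = 48.46°  →  invalid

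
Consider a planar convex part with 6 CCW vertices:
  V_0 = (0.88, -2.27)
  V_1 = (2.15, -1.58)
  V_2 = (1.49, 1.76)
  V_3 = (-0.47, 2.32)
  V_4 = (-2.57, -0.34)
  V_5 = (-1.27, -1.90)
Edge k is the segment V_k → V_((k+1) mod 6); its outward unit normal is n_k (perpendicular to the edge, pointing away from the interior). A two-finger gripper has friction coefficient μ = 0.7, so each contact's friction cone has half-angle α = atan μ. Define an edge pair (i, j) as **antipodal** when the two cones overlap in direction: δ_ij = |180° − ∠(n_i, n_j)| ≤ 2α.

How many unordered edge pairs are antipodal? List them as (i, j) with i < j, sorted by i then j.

count = 8; pairs: (0,2), (0,3), (1,3), (1,4), (1,5), (2,4), (2,5), (3,5)

α = atan 0.7 = 34.99°;  2α = 69.98°
n_0 = (+0.4774, -0.8787)
n_1 = (+0.9810, +0.1939)
n_2 = (+0.2747, +0.9615)
n_3 = (-0.7849, +0.6196)
n_4 = (-0.7682, -0.6402)
n_5 = (-0.1696, -0.9855)
  (0,1): δ = 107.34°  ·
  (0,2): δ = 44.46°  ✓
  (0,3): δ = 23.19°  ✓
  (0,4): δ = 101.29°  ·
  (0,5): δ = 141.72°  ·
  (1,2): δ = 117.12°  ·
  (1,3): δ = 49.47°  ✓
  (1,4): δ = 28.63°  ✓
  (1,5): δ = 69.06°  ✓
  (2,3): δ = 112.34°  ·
  (2,4): δ = 34.25°  ✓
  (2,5): δ = 6.18°  ✓
  (3,4): δ = 101.90°  ·
  (3,5): δ = 61.47°  ✓
  (4,5): δ = 139.57°  ·
antipodal pairs: 8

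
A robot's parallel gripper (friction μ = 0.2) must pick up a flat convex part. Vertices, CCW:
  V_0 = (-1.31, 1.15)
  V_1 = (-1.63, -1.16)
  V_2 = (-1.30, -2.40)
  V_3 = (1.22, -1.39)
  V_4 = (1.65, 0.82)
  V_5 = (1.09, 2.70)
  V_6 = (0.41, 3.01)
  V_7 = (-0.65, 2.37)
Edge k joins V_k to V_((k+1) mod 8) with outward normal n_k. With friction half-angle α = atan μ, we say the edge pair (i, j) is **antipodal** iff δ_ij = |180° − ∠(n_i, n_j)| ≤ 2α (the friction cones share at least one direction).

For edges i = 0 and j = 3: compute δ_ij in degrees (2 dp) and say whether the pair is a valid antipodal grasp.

α = atan 0.2 = 11.31°;  2α = 22.62°
edge 0: e_0 = (-0.32, -2.31);  n_0 = (-0.9905, +0.1372)
edge 3: e_3 = (+0.43, +2.21);  n_3 = (+0.9816, -0.1910)
∠(n_0, n_3) = 176.88°
δ = |180° − 176.88°| = 3.12°
3.12° ≤ 2α = 22.62°  →  valid

δ = 3.12°, valid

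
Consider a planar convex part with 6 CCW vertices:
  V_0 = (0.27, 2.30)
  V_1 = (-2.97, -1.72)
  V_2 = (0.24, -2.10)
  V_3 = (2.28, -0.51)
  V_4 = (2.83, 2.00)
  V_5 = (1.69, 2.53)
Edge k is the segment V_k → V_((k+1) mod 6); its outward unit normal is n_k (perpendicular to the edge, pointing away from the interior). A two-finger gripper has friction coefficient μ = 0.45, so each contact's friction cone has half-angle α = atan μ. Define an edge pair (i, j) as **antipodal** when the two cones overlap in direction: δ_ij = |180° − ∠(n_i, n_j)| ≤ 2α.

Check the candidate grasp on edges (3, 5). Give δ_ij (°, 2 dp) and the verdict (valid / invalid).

δ = 68.44°, invalid

α = atan 0.45 = 24.23°;  2α = 48.46°
edge 3: e_3 = (+0.55, +2.51);  n_3 = (+0.9768, -0.2140)
edge 5: e_5 = (-1.42, -0.23);  n_5 = (-0.1599, +0.9871)
∠(n_3, n_5) = 111.56°
δ = |180° − 111.56°| = 68.44°
68.44° > 2α = 48.46°  →  invalid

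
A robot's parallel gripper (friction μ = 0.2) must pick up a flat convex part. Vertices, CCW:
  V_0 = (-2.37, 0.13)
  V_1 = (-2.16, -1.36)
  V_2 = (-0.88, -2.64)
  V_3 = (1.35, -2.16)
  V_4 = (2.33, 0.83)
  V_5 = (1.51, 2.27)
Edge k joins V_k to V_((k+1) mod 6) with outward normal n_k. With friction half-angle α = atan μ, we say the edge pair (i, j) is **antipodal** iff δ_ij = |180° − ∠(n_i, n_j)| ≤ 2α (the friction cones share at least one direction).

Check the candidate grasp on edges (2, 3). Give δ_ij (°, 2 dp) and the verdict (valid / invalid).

α = atan 0.2 = 11.31°;  2α = 22.62°
edge 2: e_2 = (+2.23, +0.48);  n_2 = (+0.2104, -0.9776)
edge 3: e_3 = (+0.98, +2.99);  n_3 = (+0.9503, -0.3115)
∠(n_2, n_3) = 59.71°
δ = |180° − 59.71°| = 120.29°
120.29° > 2α = 22.62°  →  invalid

δ = 120.29°, invalid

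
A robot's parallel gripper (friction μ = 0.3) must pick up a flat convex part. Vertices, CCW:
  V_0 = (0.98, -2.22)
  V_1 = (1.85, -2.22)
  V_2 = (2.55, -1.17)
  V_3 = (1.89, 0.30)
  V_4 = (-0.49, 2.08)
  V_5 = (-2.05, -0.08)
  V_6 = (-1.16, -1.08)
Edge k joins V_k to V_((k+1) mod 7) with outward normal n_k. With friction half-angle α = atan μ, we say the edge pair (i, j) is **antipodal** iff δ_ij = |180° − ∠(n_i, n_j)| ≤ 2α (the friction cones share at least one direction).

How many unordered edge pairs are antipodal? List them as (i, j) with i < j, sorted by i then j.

count = 4; pairs: (1,4), (2,5), (3,5), (3,6)

α = atan 0.3 = 16.70°;  2α = 33.40°
n_0 = (+0.0000, -1.0000)
n_1 = (+0.8321, -0.5547)
n_2 = (+0.9123, +0.4096)
n_3 = (+0.5989, +0.8008)
n_4 = (-0.8107, +0.5855)
n_5 = (-0.7470, -0.6648)
n_6 = (-0.4702, -0.8826)
  (0,1): δ = 123.69°  ·
  (0,2): δ = 65.82°  ·
  (0,3): δ = 36.79°  ·
  (0,4): δ = 54.16°  ·
  (0,5): δ = 131.67°  ·
  (0,6): δ = 151.96°  ·
  (1,2): δ = 122.13°  ·
  (1,3): δ = 93.10°  ·
  (1,4): δ = 2.15°  ✓
  (1,5): δ = 75.36°  ·
  (1,6): δ = 95.65°  ·
  (2,3): δ = 150.97°  ·
  (2,4): δ = 60.02°  ·
  (2,5): δ = 17.49°  ✓
  (2,6): δ = 37.78°  ·
  (3,4): δ = 89.04°  ·
  (3,5): δ = 11.54°  ✓
  (3,6): δ = 8.75°  ✓
  (4,5): δ = 102.49°  ·
  (4,6): δ = 82.21°  ·
  (5,6): δ = 159.71°  ·
antipodal pairs: 4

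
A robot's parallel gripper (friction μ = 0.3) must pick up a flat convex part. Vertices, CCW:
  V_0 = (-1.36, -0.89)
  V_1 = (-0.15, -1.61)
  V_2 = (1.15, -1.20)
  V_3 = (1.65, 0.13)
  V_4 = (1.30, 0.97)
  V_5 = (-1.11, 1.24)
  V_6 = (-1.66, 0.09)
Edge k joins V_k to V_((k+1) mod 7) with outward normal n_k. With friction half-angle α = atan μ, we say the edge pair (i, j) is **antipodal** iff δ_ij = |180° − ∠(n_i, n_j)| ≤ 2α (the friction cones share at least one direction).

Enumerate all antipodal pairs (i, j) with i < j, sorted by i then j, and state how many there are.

α = atan 0.3 = 16.70°;  2α = 33.40°
n_0 = (-0.5114, -0.8594)
n_1 = (+0.3008, -0.9537)
n_2 = (+0.9360, -0.3519)
n_3 = (+0.9231, +0.3846)
n_4 = (+0.1113, +0.9938)
n_5 = (-0.9021, +0.4315)
n_6 = (-0.9562, -0.2927)
  (0,1): δ = 131.74°  ·
  (0,2): δ = 79.85°  ·
  (0,3): δ = 36.63°  ·
  (0,4): δ = 24.36°  ✓
  (0,5): δ = 95.19°  ·
  (0,6): δ = 137.77°  ·
  (1,2): δ = 128.11°  ·
  (1,3): δ = 84.88°  ·
  (1,4): δ = 23.90°  ✓
  (1,5): δ = 46.94°  ·
  (1,6): δ = 89.52°  ·
  (2,3): δ = 136.78°  ·
  (2,4): δ = 75.79°  ·
  (2,5): δ = 4.96°  ✓
  (2,6): δ = 37.62°  ·
  (3,4): δ = 119.01°  ·
  (3,5): δ = 48.18°  ·
  (3,6): δ = 5.60°  ✓
  (4,5): δ = 109.17°  ·
  (4,6): δ = 66.59°  ·
  (5,6): δ = 137.42°  ·
antipodal pairs: 4

count = 4; pairs: (0,4), (1,4), (2,5), (3,6)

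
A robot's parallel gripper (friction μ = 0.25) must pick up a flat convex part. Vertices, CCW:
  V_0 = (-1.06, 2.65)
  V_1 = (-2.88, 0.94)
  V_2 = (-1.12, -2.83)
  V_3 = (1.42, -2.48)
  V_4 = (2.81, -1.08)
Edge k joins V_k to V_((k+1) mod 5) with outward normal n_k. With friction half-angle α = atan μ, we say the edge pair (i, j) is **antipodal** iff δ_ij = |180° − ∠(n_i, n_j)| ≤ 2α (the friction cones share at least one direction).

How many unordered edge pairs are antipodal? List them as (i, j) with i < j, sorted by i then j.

count = 2; pairs: (0,3), (1,4)

α = atan 0.25 = 14.04°;  2α = 28.07°
n_0 = (-0.6847, +0.7288)
n_1 = (-0.9061, -0.4230)
n_2 = (+0.1365, -0.9906)
n_3 = (+0.7096, -0.7046)
n_4 = (+0.6940, +0.7200)
  (0,1): δ = 108.19°  ·
  (0,2): δ = 35.37°  ·
  (0,3): δ = 1.99°  ✓
  (0,4): δ = 92.84°  ·
  (1,2): δ = 107.18°  ·
  (1,3): δ = 69.82°  ·
  (1,4): δ = 21.03°  ✓
  (2,3): δ = 142.64°  ·
  (2,4): δ = 51.79°  ·
  (3,4): δ = 89.15°  ·
antipodal pairs: 2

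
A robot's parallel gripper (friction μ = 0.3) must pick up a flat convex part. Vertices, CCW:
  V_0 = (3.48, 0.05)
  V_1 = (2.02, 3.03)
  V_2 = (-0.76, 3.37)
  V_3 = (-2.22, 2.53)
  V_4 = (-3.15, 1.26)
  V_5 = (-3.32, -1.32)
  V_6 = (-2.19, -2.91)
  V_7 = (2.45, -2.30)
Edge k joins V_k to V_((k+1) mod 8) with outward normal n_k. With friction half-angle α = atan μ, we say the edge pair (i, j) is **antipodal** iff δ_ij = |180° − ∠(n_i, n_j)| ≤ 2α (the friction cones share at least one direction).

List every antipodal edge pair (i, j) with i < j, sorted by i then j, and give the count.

count = 6; pairs: (0,4), (0,5), (1,6), (2,6), (3,7), (4,7)

α = atan 0.3 = 16.70°;  2α = 33.40°
n_0 = (+0.8980, +0.4400)
n_1 = (+0.1214, +0.9926)
n_2 = (-0.4987, +0.8668)
n_3 = (-0.8068, +0.5908)
n_4 = (-0.9978, +0.0657)
n_5 = (-0.8151, -0.5793)
n_6 = (+0.1303, -0.9915)
n_7 = (+0.9159, -0.4014)
  (0,1): δ = 123.07°  ·
  (0,2): δ = 86.19°  ·
  (0,3): δ = 62.32°  ·
  (0,4): δ = 29.87°  ✓
  (0,5): δ = 9.30°  ✓
  (0,6): δ = 71.39°  ·
  (0,7): δ = 130.23°  ·
  (1,2): δ = 143.11°  ·
  (1,3): δ = 119.24°  ·
  (1,4): δ = 86.80°  ·
  (1,5): δ = 47.63°  ·
  (1,6): δ = 14.46°  ✓
  (1,7): δ = 73.31°  ·
  (2,3): δ = 156.13°  ·
  (2,4): δ = 123.68°  ·
  (2,5): δ = 84.51°  ·
  (2,6): δ = 22.42°  ✓
  (2,7): δ = 36.42°  ·
  (3,4): δ = 147.56°  ·
  (3,5): δ = 108.38°  ·
  (3,6): δ = 46.30°  ·
  (3,7): δ = 12.55°  ✓
  (4,5): δ = 140.83°  ·
  (4,6): δ = 78.74°  ·
  (4,7): δ = 19.90°  ✓
  (5,6): δ = 117.91°  ·
  (5,7): δ = 59.07°  ·
  (6,7): δ = 121.16°  ·
antipodal pairs: 6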